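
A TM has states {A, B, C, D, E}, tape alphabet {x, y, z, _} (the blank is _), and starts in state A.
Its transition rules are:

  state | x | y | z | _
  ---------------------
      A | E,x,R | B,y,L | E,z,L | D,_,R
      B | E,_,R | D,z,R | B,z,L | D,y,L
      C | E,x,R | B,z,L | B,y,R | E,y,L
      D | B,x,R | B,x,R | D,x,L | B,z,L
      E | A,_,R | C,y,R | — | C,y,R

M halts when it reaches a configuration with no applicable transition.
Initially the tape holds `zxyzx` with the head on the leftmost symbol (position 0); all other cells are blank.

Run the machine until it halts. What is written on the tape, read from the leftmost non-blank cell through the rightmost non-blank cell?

state=A head=0 tape=_[z]xyzx____   (A,z)→(E,z,L)
state=E head=-1 tape=[_]zxyzx____   (E,_)→(C,y,R)
state=C head=0 tape=y[z]xyzx____   (C,z)→(B,y,R)
state=B head=1 tape=yy[x]yzx____   (B,x)→(E,_,R)
state=E head=2 tape=yy_[y]zx____   (E,y)→(C,y,R)
state=C head=3 tape=yy_y[z]x____   (C,z)→(B,y,R)
state=B head=4 tape=yy_yy[x]____   (B,x)→(E,_,R)
state=E head=5 tape=yy_yy_[_]___   (E,_)→(C,y,R)
state=C head=6 tape=yy_yy_y[_]__   (C,_)→(E,y,L)
state=E head=5 tape=yy_yy_[y]y__   (E,y)→(C,y,R)
state=C head=6 tape=yy_yy_y[y]__   (C,y)→(B,z,L)
state=B head=5 tape=yy_yy_[y]z__   (B,y)→(D,z,R)
state=D head=6 tape=yy_yy_z[z]__   (D,z)→(D,x,L)
state=D head=5 tape=yy_yy_[z]x__   (D,z)→(D,x,L)
state=D head=4 tape=yy_yy[_]xx__   (D,_)→(B,z,L)
state=B head=3 tape=yy_y[y]zxx__   (B,y)→(D,z,R)
state=D head=4 tape=yy_yz[z]xx__   (D,z)→(D,x,L)
state=D head=3 tape=yy_y[z]xxx__   (D,z)→(D,x,L)
state=D head=2 tape=yy_[y]xxxx__   (D,y)→(B,x,R)
state=B head=3 tape=yy_x[x]xxx__   (B,x)→(E,_,R)
state=E head=4 tape=yy_x_[x]xx__   (E,x)→(A,_,R)
state=A head=5 tape=yy_x__[x]x__   (A,x)→(E,x,R)
state=E head=6 tape=yy_x__x[x]__   (E,x)→(A,_,R)
state=A head=7 tape=yy_x__x_[_]_   (A,_)→(D,_,R)
state=D head=8 tape=yy_x__x__[_]   (D,_)→(B,z,L)
state=B head=7 tape=yy_x__x_[_]z   (B,_)→(D,y,L)
state=D head=6 tape=yy_x__x[_]yz   (D,_)→(B,z,L)
state=B head=5 tape=yy_x__[x]zyz   (B,x)→(E,_,R)
state=E head=6 tape=yy_x___[z]yz
The non-blank tape span at halt is yy_x___zyz.

yy_x___zyz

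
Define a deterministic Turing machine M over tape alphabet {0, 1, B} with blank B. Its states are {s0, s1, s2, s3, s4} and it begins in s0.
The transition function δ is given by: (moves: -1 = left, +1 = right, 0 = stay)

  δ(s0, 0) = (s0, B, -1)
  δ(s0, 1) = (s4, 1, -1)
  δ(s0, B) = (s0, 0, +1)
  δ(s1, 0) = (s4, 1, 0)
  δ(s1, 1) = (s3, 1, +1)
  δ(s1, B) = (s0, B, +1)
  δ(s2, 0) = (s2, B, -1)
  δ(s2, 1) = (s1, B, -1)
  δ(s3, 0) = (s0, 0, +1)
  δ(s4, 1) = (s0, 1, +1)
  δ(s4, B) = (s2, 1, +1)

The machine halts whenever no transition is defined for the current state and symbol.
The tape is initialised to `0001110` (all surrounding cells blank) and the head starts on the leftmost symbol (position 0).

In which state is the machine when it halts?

s4

state=s0 head=0 tape=BBB[0]001110   (s0,0)→(s0,B,-1)
state=s0 head=-1 tape=BB[B]B001110   (s0,B)→(s0,0,+1)
state=s0 head=0 tape=BB0[B]001110   (s0,B)→(s0,0,+1)
state=s0 head=1 tape=BB00[0]01110   (s0,0)→(s0,B,-1)
state=s0 head=0 tape=BB0[0]B01110   (s0,0)→(s0,B,-1)
state=s0 head=-1 tape=BB[0]BB01110   (s0,0)→(s0,B,-1)
state=s0 head=-2 tape=B[B]BBB01110   (s0,B)→(s0,0,+1)
state=s0 head=-1 tape=B0[B]BB01110   (s0,B)→(s0,0,+1)
state=s0 head=0 tape=B00[B]B01110   (s0,B)→(s0,0,+1)
state=s0 head=1 tape=B000[B]01110   (s0,B)→(s0,0,+1)
state=s0 head=2 tape=B0000[0]1110   (s0,0)→(s0,B,-1)
state=s0 head=1 tape=B000[0]B1110   (s0,0)→(s0,B,-1)
state=s0 head=0 tape=B00[0]BB1110   (s0,0)→(s0,B,-1)
state=s0 head=-1 tape=B0[0]BBB1110   (s0,0)→(s0,B,-1)
state=s0 head=-2 tape=B[0]BBBB1110   (s0,0)→(s0,B,-1)
state=s0 head=-3 tape=[B]BBBBB1110   (s0,B)→(s0,0,+1)
state=s0 head=-2 tape=0[B]BBBB1110   (s0,B)→(s0,0,+1)
state=s0 head=-1 tape=00[B]BBB1110   (s0,B)→(s0,0,+1)
state=s0 head=0 tape=000[B]BB1110   (s0,B)→(s0,0,+1)
state=s0 head=1 tape=0000[B]B1110   (s0,B)→(s0,0,+1)
state=s0 head=2 tape=00000[B]1110   (s0,B)→(s0,0,+1)
state=s0 head=3 tape=000000[1]110   (s0,1)→(s4,1,-1)
state=s4 head=2 tape=00000[0]1110
No transition is defined for (s4, 0); M halts in state s4.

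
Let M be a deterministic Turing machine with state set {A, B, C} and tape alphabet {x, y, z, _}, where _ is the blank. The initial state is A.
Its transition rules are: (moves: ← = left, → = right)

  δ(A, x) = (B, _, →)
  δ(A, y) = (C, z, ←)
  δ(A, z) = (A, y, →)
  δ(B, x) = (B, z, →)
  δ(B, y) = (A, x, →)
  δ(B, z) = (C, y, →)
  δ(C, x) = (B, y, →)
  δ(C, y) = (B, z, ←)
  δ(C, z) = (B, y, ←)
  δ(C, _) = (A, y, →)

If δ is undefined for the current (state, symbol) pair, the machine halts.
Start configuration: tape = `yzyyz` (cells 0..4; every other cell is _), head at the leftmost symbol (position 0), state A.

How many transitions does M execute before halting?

15

A | _[y]zyyz_   read y → write z, move ←, go to C
C | [_]zzyyz_   read _ → write y, move →, go to A
A | y[z]zyyz_   read z → write y, move →, go to A
A | yy[z]yyz_   read z → write y, move →, go to A
A | yyy[y]yz_   read y → write z, move ←, go to C
C | yy[y]zyz_   read y → write z, move ←, go to B
B | y[y]zzyz_   read y → write x, move →, go to A
A | yx[z]zyz_   read z → write y, move →, go to A
A | yxy[z]yz_   read z → write y, move →, go to A
A | yxyy[y]z_   read y → write z, move ←, go to C
C | yxy[y]zz_   read y → write z, move ←, go to B
B | yx[y]zzz_   read y → write x, move →, go to A
A | yxx[z]zz_   read z → write y, move →, go to A
A | yxxy[z]z_   read z → write y, move →, go to A
A | yxxyy[z]_   read z → write y, move →, go to A
A | yxxyyy[_]
M halts after 15 transitions.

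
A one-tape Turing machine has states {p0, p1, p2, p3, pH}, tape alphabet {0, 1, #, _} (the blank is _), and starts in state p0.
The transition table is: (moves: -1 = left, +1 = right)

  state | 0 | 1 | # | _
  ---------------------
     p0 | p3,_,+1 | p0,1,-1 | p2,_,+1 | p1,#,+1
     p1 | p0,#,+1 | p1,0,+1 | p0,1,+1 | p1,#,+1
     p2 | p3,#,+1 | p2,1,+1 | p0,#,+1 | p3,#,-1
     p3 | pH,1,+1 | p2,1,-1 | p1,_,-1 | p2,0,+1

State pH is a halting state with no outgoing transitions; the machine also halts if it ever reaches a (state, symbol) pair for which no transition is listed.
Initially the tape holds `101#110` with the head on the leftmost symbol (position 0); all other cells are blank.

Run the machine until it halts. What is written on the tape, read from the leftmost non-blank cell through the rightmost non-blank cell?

#0_1_11#1#

state=p0 head=0 tape=_[1]01#110__   (p0,1)→(p0,1,-1)
state=p0 head=-1 tape=[_]101#110__   (p0,_)→(p1,#,+1)
state=p1 head=0 tape=#[1]01#110__   (p1,1)→(p1,0,+1)
state=p1 head=1 tape=#0[0]1#110__   (p1,0)→(p0,#,+1)
state=p0 head=2 tape=#0#[1]#110__   (p0,1)→(p0,1,-1)
state=p0 head=1 tape=#0[#]1#110__   (p0,#)→(p2,_,+1)
state=p2 head=2 tape=#0_[1]#110__   (p2,1)→(p2,1,+1)
state=p2 head=3 tape=#0_1[#]110__   (p2,#)→(p0,#,+1)
state=p0 head=4 tape=#0_1#[1]10__   (p0,1)→(p0,1,-1)
state=p0 head=3 tape=#0_1[#]110__   (p0,#)→(p2,_,+1)
state=p2 head=4 tape=#0_1_[1]10__   (p2,1)→(p2,1,+1)
state=p2 head=5 tape=#0_1_1[1]0__   (p2,1)→(p2,1,+1)
state=p2 head=6 tape=#0_1_11[0]__   (p2,0)→(p3,#,+1)
state=p3 head=7 tape=#0_1_11#[_]_   (p3,_)→(p2,0,+1)
state=p2 head=8 tape=#0_1_11#0[_]   (p2,_)→(p3,#,-1)
state=p3 head=7 tape=#0_1_11#[0]#   (p3,0)→(pH,1,+1)
state=pH head=8 tape=#0_1_11#1[#]
The non-blank tape span at halt is #0_1_11#1#.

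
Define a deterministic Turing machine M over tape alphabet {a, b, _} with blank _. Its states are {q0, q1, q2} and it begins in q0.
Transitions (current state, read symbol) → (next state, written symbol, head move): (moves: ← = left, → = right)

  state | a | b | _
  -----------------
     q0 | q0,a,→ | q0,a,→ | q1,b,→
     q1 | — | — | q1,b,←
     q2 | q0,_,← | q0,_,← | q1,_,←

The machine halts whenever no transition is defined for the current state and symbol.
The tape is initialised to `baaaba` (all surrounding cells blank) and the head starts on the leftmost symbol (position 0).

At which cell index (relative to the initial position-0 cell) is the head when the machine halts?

state=q0 head=0 tape=[b]aaaba__   (q0,b)→(q0,a,→)
state=q0 head=1 tape=a[a]aaba__   (q0,a)→(q0,a,→)
state=q0 head=2 tape=aa[a]aba__   (q0,a)→(q0,a,→)
state=q0 head=3 tape=aaa[a]ba__   (q0,a)→(q0,a,→)
state=q0 head=4 tape=aaaa[b]a__   (q0,b)→(q0,a,→)
state=q0 head=5 tape=aaaaa[a]__   (q0,a)→(q0,a,→)
state=q0 head=6 tape=aaaaaa[_]_   (q0,_)→(q1,b,→)
state=q1 head=7 tape=aaaaaab[_]   (q1,_)→(q1,b,←)
state=q1 head=6 tape=aaaaaa[b]b
At halt the head is at cell 6.

6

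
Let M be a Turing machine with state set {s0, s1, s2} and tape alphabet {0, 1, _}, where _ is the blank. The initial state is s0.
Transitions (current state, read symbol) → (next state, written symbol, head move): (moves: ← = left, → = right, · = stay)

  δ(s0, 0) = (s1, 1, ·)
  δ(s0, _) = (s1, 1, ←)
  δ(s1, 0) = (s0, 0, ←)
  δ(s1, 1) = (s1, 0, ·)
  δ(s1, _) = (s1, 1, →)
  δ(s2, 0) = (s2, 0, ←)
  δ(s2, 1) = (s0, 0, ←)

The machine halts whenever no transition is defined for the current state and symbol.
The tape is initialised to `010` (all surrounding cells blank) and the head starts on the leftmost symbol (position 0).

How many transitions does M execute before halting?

7

state=s0 head=0 tape=__[0]10   (s0,0)→(s1,1,·)
state=s1 head=0 tape=__[1]10   (s1,1)→(s1,0,·)
state=s1 head=0 tape=__[0]10   (s1,0)→(s0,0,←)
state=s0 head=-1 tape=_[_]010   (s0,_)→(s1,1,←)
state=s1 head=-2 tape=[_]1010   (s1,_)→(s1,1,→)
state=s1 head=-1 tape=1[1]010   (s1,1)→(s1,0,·)
state=s1 head=-1 tape=1[0]010   (s1,0)→(s0,0,←)
state=s0 head=-2 tape=[1]0010
M halts after 7 transitions.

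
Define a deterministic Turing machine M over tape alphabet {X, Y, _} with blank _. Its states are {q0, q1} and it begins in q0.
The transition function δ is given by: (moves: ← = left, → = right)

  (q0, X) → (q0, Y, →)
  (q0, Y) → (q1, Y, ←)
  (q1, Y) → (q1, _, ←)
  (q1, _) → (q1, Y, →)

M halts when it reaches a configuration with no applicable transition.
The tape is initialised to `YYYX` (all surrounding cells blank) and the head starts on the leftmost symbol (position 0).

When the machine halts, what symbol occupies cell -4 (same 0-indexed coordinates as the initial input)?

q0 | ____[Y]YYX   read Y → write Y, move ←, go to q1
q1 | ___[_]YYYX   read _ → write Y, move →, go to q1
q1 | ___Y[Y]YYX   read Y → write _, move ←, go to q1
q1 | ___[Y]_YYX   read Y → write _, move ←, go to q1
q1 | __[_]__YYX   read _ → write Y, move →, go to q1
q1 | __Y[_]_YYX   read _ → write Y, move →, go to q1
q1 | __YY[_]YYX   read _ → write Y, move →, go to q1
q1 | __YYY[Y]YX   read Y → write _, move ←, go to q1
q1 | __YY[Y]_YX   read Y → write _, move ←, go to q1
q1 | __Y[Y]__YX   read Y → write _, move ←, go to q1
q1 | __[Y]___YX   read Y → write _, move ←, go to q1
q1 | _[_]____YX   read _ → write Y, move →, go to q1
q1 | _Y[_]___YX   read _ → write Y, move →, go to q1
q1 | _YY[_]__YX   read _ → write Y, move →, go to q1
q1 | _YYY[_]_YX   read _ → write Y, move →, go to q1
q1 | _YYYY[_]YX   read _ → write Y, move →, go to q1
q1 | _YYYYY[Y]X   read Y → write _, move ←, go to q1
q1 | _YYYY[Y]_X   read Y → write _, move ←, go to q1
q1 | _YYY[Y]__X   read Y → write _, move ←, go to q1
q1 | _YY[Y]___X   read Y → write _, move ←, go to q1
q1 | _Y[Y]____X   read Y → write _, move ←, go to q1
q1 | _[Y]_____X   read Y → write _, move ←, go to q1
q1 | [_]______X   read _ → write Y, move →, go to q1
q1 | Y[_]_____X   read _ → write Y, move →, go to q1
q1 | YY[_]____X   read _ → write Y, move →, go to q1
q1 | YYY[_]___X   read _ → write Y, move →, go to q1
q1 | YYYY[_]__X   read _ → write Y, move →, go to q1
q1 | YYYYY[_]_X   read _ → write Y, move →, go to q1
q1 | YYYYYY[_]X   read _ → write Y, move →, go to q1
q1 | YYYYYYY[X]
Cell -4 holds Y when M halts.

Y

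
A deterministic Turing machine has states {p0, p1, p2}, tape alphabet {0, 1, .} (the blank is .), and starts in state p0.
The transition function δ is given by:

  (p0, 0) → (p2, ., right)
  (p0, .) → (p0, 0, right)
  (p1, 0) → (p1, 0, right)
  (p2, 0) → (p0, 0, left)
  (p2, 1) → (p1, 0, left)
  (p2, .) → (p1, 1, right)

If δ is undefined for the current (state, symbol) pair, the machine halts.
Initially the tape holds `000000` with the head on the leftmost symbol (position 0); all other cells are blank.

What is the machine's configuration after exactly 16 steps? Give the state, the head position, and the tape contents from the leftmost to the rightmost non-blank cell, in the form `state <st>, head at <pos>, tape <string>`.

state p2, head at 6, tape 00000

state=p0 head=0 tape=[0]00000.   (p0,0)→(p2,.,right)
state=p2 head=1 tape=.[0]0000.   (p2,0)→(p0,0,left)
state=p0 head=0 tape=[.]00000.   (p0,.)→(p0,0,right)
state=p0 head=1 tape=0[0]0000.   (p0,0)→(p2,.,right)
state=p2 head=2 tape=0.[0]000.   (p2,0)→(p0,0,left)
state=p0 head=1 tape=0[.]0000.   (p0,.)→(p0,0,right)
state=p0 head=2 tape=00[0]000.   (p0,0)→(p2,.,right)
state=p2 head=3 tape=00.[0]00.   (p2,0)→(p0,0,left)
state=p0 head=2 tape=00[.]000.   (p0,.)→(p0,0,right)
state=p0 head=3 tape=000[0]00.   (p0,0)→(p2,.,right)
state=p2 head=4 tape=000.[0]0.   (p2,0)→(p0,0,left)
state=p0 head=3 tape=000[.]00.   (p0,.)→(p0,0,right)
state=p0 head=4 tape=0000[0]0.   (p0,0)→(p2,.,right)
state=p2 head=5 tape=0000.[0].   (p2,0)→(p0,0,left)
state=p0 head=4 tape=0000[.]0.   (p0,.)→(p0,0,right)
state=p0 head=5 tape=00000[0].   (p0,0)→(p2,.,right)
state=p2 head=6 tape=00000.[.]
After 16 steps: state p2, head at 6, tape 00000.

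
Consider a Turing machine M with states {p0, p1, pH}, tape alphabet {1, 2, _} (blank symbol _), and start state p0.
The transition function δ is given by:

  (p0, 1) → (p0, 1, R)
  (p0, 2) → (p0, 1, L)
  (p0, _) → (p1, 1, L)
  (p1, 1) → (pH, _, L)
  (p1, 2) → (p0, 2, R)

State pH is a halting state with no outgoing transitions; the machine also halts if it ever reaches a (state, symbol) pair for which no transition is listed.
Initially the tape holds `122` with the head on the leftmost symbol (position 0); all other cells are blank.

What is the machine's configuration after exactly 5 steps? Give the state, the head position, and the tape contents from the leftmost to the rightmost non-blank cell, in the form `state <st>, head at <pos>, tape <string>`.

state p0, head at 1, tape 111

state=p0 head=0 tape=[1]22   (p0,1)→(p0,1,R)
state=p0 head=1 tape=1[2]2   (p0,2)→(p0,1,L)
state=p0 head=0 tape=[1]12   (p0,1)→(p0,1,R)
state=p0 head=1 tape=1[1]2   (p0,1)→(p0,1,R)
state=p0 head=2 tape=11[2]   (p0,2)→(p0,1,L)
state=p0 head=1 tape=1[1]1
After 5 steps: state p0, head at 1, tape 111.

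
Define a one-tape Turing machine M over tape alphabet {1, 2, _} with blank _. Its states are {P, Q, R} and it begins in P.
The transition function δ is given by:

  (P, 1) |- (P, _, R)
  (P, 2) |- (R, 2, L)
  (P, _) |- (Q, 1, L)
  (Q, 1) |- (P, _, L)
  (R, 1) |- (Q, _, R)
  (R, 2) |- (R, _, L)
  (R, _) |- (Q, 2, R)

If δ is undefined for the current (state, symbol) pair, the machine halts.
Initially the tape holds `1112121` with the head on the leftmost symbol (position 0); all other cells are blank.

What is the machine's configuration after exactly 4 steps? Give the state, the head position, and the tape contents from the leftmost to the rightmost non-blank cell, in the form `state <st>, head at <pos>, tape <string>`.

state R, head at 2, tape 2121

state=P head=0 tape=[1]112121   (P,1)→(P,_,R)
state=P head=1 tape=_[1]12121   (P,1)→(P,_,R)
state=P head=2 tape=__[1]2121   (P,1)→(P,_,R)
state=P head=3 tape=___[2]121   (P,2)→(R,2,L)
state=R head=2 tape=__[_]2121
After 4 steps: state R, head at 2, tape 2121.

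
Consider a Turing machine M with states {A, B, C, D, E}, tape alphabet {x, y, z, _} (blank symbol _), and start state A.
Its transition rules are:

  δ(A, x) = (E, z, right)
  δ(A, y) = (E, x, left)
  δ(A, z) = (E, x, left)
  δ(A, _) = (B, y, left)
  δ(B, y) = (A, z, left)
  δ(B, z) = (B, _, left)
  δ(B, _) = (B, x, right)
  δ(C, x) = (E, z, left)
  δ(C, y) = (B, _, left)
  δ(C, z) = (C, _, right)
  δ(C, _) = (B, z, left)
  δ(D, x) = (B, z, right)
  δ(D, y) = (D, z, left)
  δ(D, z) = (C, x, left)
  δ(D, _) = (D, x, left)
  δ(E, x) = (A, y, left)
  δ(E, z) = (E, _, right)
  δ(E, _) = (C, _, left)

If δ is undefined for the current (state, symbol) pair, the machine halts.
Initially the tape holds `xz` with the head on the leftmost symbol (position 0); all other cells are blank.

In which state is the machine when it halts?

A | _[x]z_   read x → write z, move right, go to E
E | _z[z]_   read z → write _, move right, go to E
E | _z_[_]   read _ → write _, move left, go to C
C | _z[_]_   read _ → write z, move left, go to B
B | _[z]z_   read z → write _, move left, go to B
B | [_]_z_   read _ → write x, move right, go to B
B | x[_]z_   read _ → write x, move right, go to B
B | xx[z]_   read z → write _, move left, go to B
B | x[x]__
No transition is defined for (B, x); M halts in state B.

B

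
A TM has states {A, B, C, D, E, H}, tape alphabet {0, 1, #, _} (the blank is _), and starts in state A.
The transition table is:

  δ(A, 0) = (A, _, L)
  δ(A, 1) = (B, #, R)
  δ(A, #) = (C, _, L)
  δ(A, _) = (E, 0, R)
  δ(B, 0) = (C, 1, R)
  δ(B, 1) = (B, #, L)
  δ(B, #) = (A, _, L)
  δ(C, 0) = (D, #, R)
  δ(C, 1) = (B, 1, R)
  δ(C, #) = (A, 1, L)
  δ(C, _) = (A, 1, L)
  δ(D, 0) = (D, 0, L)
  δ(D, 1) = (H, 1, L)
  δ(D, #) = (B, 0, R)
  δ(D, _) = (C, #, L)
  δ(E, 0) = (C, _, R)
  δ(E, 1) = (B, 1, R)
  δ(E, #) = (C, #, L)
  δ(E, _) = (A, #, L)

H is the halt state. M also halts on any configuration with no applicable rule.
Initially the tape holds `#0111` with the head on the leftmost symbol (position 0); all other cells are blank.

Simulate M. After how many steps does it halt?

4

A | __[#]0111   read # → write _, move L, go to C
C | _[_]_0111   read _ → write 1, move L, go to A
A | [_]1_0111   read _ → write 0, move R, go to E
E | 0[1]_0111   read 1 → write 1, move R, go to B
B | 01[_]0111
M halts after 4 transitions.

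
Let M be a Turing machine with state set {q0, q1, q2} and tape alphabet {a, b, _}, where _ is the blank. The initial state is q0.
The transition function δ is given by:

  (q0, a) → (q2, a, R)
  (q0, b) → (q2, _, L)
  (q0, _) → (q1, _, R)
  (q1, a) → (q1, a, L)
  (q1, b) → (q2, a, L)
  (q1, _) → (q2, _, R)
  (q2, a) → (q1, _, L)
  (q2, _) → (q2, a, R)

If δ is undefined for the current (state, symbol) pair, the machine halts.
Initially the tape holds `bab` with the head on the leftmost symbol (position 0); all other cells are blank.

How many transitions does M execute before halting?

state=q0 head=0 tape=__[b]ab   (q0,b)→(q2,_,L)
state=q2 head=-1 tape=_[_]_ab   (q2,_)→(q2,a,R)
state=q2 head=0 tape=_a[_]ab   (q2,_)→(q2,a,R)
state=q2 head=1 tape=_aa[a]b   (q2,a)→(q1,_,L)
state=q1 head=0 tape=_a[a]_b   (q1,a)→(q1,a,L)
state=q1 head=-1 tape=_[a]a_b   (q1,a)→(q1,a,L)
state=q1 head=-2 tape=[_]aa_b   (q1,_)→(q2,_,R)
state=q2 head=-1 tape=_[a]a_b   (q2,a)→(q1,_,L)
state=q1 head=-2 tape=[_]_a_b   (q1,_)→(q2,_,R)
state=q2 head=-1 tape=_[_]a_b   (q2,_)→(q2,a,R)
state=q2 head=0 tape=_a[a]_b   (q2,a)→(q1,_,L)
state=q1 head=-1 tape=_[a]__b   (q1,a)→(q1,a,L)
state=q1 head=-2 tape=[_]a__b   (q1,_)→(q2,_,R)
state=q2 head=-1 tape=_[a]__b   (q2,a)→(q1,_,L)
state=q1 head=-2 tape=[_]___b   (q1,_)→(q2,_,R)
state=q2 head=-1 tape=_[_]__b   (q2,_)→(q2,a,R)
state=q2 head=0 tape=_a[_]_b   (q2,_)→(q2,a,R)
state=q2 head=1 tape=_aa[_]b   (q2,_)→(q2,a,R)
state=q2 head=2 tape=_aaa[b]
M halts after 18 transitions.

18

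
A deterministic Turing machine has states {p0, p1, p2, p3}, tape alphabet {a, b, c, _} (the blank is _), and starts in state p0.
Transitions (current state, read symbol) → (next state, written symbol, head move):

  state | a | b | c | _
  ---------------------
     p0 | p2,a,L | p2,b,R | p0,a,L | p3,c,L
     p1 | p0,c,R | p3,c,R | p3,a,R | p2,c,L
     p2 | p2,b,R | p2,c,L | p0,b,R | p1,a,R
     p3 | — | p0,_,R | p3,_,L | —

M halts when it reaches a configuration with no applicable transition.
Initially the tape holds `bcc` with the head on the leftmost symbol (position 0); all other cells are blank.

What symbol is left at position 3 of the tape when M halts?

a

p0 | _[b]cc___   read b → write b, move R, go to p2
p2 | _b[c]c___   read c → write b, move R, go to p0
p0 | _bb[c]___   read c → write a, move L, go to p0
p0 | _b[b]a___   read b → write b, move R, go to p2
p2 | _bb[a]___   read a → write b, move R, go to p2
p2 | _bbb[_]__   read _ → write a, move R, go to p1
p1 | _bbba[_]_   read _ → write c, move L, go to p2
p2 | _bbb[a]c_   read a → write b, move R, go to p2
p2 | _bbbb[c]_   read c → write b, move R, go to p0
p0 | _bbbbb[_]   read _ → write c, move L, go to p3
p3 | _bbbb[b]c   read b → write _, move R, go to p0
p0 | _bbbb_[c]   read c → write a, move L, go to p0
p0 | _bbbb[_]a   read _ → write c, move L, go to p3
p3 | _bbb[b]ca   read b → write _, move R, go to p0
p0 | _bbb_[c]a   read c → write a, move L, go to p0
p0 | _bbb[_]aa   read _ → write c, move L, go to p3
p3 | _bb[b]caa   read b → write _, move R, go to p0
p0 | _bb_[c]aa   read c → write a, move L, go to p0
p0 | _bb[_]aaa   read _ → write c, move L, go to p3
p3 | _b[b]caaa   read b → write _, move R, go to p0
p0 | _b_[c]aaa   read c → write a, move L, go to p0
p0 | _b[_]aaaa   read _ → write c, move L, go to p3
p3 | _[b]caaaa   read b → write _, move R, go to p0
p0 | __[c]aaaa   read c → write a, move L, go to p0
p0 | _[_]aaaaa   read _ → write c, move L, go to p3
p3 | [_]caaaaa
Cell 3 holds a when M halts.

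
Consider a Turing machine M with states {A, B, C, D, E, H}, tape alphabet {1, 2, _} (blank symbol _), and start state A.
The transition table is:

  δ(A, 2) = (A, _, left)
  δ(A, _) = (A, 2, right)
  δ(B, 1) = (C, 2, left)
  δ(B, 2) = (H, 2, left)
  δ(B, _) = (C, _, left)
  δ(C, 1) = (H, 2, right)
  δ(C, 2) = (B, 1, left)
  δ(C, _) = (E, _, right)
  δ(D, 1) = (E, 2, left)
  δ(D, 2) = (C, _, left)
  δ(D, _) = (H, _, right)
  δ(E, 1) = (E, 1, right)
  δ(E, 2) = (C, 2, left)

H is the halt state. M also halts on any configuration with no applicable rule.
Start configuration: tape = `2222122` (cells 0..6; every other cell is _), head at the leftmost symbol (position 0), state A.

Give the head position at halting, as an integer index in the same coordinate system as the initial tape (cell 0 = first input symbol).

state=A head=0 tape=____[2]222122   (A,2)→(A,_,left)
state=A head=-1 tape=___[_]_222122   (A,_)→(A,2,right)
state=A head=0 tape=___2[_]222122   (A,_)→(A,2,right)
state=A head=1 tape=___22[2]22122   (A,2)→(A,_,left)
state=A head=0 tape=___2[2]_22122   (A,2)→(A,_,left)
state=A head=-1 tape=___[2]__22122   (A,2)→(A,_,left)
state=A head=-2 tape=__[_]___22122   (A,_)→(A,2,right)
state=A head=-1 tape=__2[_]__22122   (A,_)→(A,2,right)
state=A head=0 tape=__22[_]_22122   (A,_)→(A,2,right)
state=A head=1 tape=__222[_]22122   (A,_)→(A,2,right)
state=A head=2 tape=__2222[2]2122   (A,2)→(A,_,left)
state=A head=1 tape=__222[2]_2122   (A,2)→(A,_,left)
state=A head=0 tape=__22[2]__2122   (A,2)→(A,_,left)
state=A head=-1 tape=__2[2]___2122   (A,2)→(A,_,left)
state=A head=-2 tape=__[2]____2122   (A,2)→(A,_,left)
state=A head=-3 tape=_[_]_____2122   (A,_)→(A,2,right)
state=A head=-2 tape=_2[_]____2122   (A,_)→(A,2,right)
state=A head=-1 tape=_22[_]___2122   (A,_)→(A,2,right)
state=A head=0 tape=_222[_]__2122   (A,_)→(A,2,right)
state=A head=1 tape=_2222[_]_2122   (A,_)→(A,2,right)
state=A head=2 tape=_22222[_]2122   (A,_)→(A,2,right)
state=A head=3 tape=_222222[2]122   (A,2)→(A,_,left)
state=A head=2 tape=_22222[2]_122   (A,2)→(A,_,left)
state=A head=1 tape=_2222[2]__122   (A,2)→(A,_,left)
state=A head=0 tape=_222[2]___122   (A,2)→(A,_,left)
state=A head=-1 tape=_22[2]____122   (A,2)→(A,_,left)
state=A head=-2 tape=_2[2]_____122   (A,2)→(A,_,left)
state=A head=-3 tape=_[2]______122   (A,2)→(A,_,left)
state=A head=-4 tape=[_]_______122   (A,_)→(A,2,right)
state=A head=-3 tape=2[_]______122   (A,_)→(A,2,right)
state=A head=-2 tape=22[_]_____122   (A,_)→(A,2,right)
state=A head=-1 tape=222[_]____122   (A,_)→(A,2,right)
state=A head=0 tape=2222[_]___122   (A,_)→(A,2,right)
state=A head=1 tape=22222[_]__122   (A,_)→(A,2,right)
state=A head=2 tape=222222[_]_122   (A,_)→(A,2,right)
state=A head=3 tape=2222222[_]122   (A,_)→(A,2,right)
state=A head=4 tape=22222222[1]22
At halt the head is at cell 4.

4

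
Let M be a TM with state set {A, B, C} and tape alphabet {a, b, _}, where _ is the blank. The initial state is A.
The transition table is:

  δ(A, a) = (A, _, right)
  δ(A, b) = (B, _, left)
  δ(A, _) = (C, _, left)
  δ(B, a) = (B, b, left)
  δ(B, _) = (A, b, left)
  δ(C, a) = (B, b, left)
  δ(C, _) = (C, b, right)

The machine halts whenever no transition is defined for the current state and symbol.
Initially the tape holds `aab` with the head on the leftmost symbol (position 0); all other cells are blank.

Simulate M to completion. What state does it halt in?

C

state=A head=0 tape=_[a]ab   (A,a)→(A,_,right)
state=A head=1 tape=__[a]b   (A,a)→(A,_,right)
state=A head=2 tape=___[b]   (A,b)→(B,_,left)
state=B head=1 tape=__[_]_   (B,_)→(A,b,left)
state=A head=0 tape=_[_]b_   (A,_)→(C,_,left)
state=C head=-1 tape=[_]_b_   (C,_)→(C,b,right)
state=C head=0 tape=b[_]b_   (C,_)→(C,b,right)
state=C head=1 tape=bb[b]_
No transition is defined for (C, b); M halts in state C.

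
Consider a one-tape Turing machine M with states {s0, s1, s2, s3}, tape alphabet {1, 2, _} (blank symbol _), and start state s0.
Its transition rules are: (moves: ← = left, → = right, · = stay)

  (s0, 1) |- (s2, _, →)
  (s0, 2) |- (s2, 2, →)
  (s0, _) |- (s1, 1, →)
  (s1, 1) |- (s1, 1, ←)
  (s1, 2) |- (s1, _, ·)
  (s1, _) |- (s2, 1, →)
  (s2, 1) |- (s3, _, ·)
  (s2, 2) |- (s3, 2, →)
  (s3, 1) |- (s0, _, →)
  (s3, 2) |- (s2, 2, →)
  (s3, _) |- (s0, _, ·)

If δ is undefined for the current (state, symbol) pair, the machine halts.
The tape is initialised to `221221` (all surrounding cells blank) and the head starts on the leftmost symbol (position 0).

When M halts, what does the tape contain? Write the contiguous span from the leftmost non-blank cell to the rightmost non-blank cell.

22_22_11

s0 | [2]21221___   read 2 → write 2, move →, go to s2
s2 | 2[2]1221___   read 2 → write 2, move →, go to s3
s3 | 22[1]221___   read 1 → write _, move →, go to s0
s0 | 22_[2]21___   read 2 → write 2, move →, go to s2
s2 | 22_2[2]1___   read 2 → write 2, move →, go to s3
s3 | 22_22[1]___   read 1 → write _, move →, go to s0
s0 | 22_22_[_]__   read _ → write 1, move →, go to s1
s1 | 22_22_1[_]_   read _ → write 1, move →, go to s2
s2 | 22_22_11[_]
The non-blank tape span at halt is 22_22_11.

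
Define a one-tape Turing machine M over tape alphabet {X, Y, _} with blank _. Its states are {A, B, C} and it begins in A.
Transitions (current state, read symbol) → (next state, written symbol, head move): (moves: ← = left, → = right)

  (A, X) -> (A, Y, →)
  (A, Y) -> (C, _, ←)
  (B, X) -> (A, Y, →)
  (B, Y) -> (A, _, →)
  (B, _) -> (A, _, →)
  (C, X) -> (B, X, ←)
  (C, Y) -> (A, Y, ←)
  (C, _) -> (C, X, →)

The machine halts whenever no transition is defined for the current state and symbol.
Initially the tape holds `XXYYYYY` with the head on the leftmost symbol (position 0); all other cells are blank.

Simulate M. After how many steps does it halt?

14

state=A head=0 tape=__[X]XYYYYY   (A,X)→(A,Y,→)
state=A head=1 tape=__Y[X]YYYYY   (A,X)→(A,Y,→)
state=A head=2 tape=__YY[Y]YYYY   (A,Y)→(C,_,←)
state=C head=1 tape=__Y[Y]_YYYY   (C,Y)→(A,Y,←)
state=A head=0 tape=__[Y]Y_YYYY   (A,Y)→(C,_,←)
state=C head=-1 tape=_[_]_Y_YYYY   (C,_)→(C,X,→)
state=C head=0 tape=_X[_]Y_YYYY   (C,_)→(C,X,→)
state=C head=1 tape=_XX[Y]_YYYY   (C,Y)→(A,Y,←)
state=A head=0 tape=_X[X]Y_YYYY   (A,X)→(A,Y,→)
state=A head=1 tape=_XY[Y]_YYYY   (A,Y)→(C,_,←)
state=C head=0 tape=_X[Y]__YYYY   (C,Y)→(A,Y,←)
state=A head=-1 tape=_[X]Y__YYYY   (A,X)→(A,Y,→)
state=A head=0 tape=_Y[Y]__YYYY   (A,Y)→(C,_,←)
state=C head=-1 tape=_[Y]___YYYY   (C,Y)→(A,Y,←)
state=A head=-2 tape=[_]Y___YYYY
M halts after 14 transitions.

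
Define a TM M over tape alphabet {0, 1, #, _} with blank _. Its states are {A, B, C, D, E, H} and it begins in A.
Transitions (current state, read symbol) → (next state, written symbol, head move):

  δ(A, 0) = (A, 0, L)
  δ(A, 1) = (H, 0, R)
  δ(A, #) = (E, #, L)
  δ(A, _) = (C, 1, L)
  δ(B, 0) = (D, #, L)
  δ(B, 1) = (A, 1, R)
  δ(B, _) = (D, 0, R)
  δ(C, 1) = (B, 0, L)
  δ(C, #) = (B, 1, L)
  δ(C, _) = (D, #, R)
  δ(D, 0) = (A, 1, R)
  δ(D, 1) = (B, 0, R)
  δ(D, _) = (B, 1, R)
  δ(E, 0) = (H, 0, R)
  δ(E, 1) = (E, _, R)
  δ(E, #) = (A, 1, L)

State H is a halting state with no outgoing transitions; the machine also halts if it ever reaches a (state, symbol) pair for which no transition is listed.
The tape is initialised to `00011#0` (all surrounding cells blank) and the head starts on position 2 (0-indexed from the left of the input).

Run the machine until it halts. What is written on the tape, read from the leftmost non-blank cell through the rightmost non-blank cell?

00100011#0

state=A head=2 tape=___00[0]11#0   (A,0)→(A,0,L)
state=A head=1 tape=___0[0]011#0   (A,0)→(A,0,L)
state=A head=0 tape=___[0]0011#0   (A,0)→(A,0,L)
state=A head=-1 tape=__[_]00011#0   (A,_)→(C,1,L)
state=C head=-2 tape=_[_]100011#0   (C,_)→(D,#,R)
state=D head=-1 tape=_#[1]00011#0   (D,1)→(B,0,R)
state=B head=0 tape=_#0[0]0011#0   (B,0)→(D,#,L)
state=D head=-1 tape=_#[0]#0011#0   (D,0)→(A,1,R)
state=A head=0 tape=_#1[#]0011#0   (A,#)→(E,#,L)
state=E head=-1 tape=_#[1]#0011#0   (E,1)→(E,_,R)
state=E head=0 tape=_#_[#]0011#0   (E,#)→(A,1,L)
state=A head=-1 tape=_#[_]10011#0   (A,_)→(C,1,L)
state=C head=-2 tape=_[#]110011#0   (C,#)→(B,1,L)
state=B head=-3 tape=[_]1110011#0   (B,_)→(D,0,R)
state=D head=-2 tape=0[1]110011#0   (D,1)→(B,0,R)
state=B head=-1 tape=00[1]10011#0   (B,1)→(A,1,R)
state=A head=0 tape=001[1]0011#0   (A,1)→(H,0,R)
state=H head=1 tape=0010[0]011#0
The non-blank tape span at halt is 00100011#0.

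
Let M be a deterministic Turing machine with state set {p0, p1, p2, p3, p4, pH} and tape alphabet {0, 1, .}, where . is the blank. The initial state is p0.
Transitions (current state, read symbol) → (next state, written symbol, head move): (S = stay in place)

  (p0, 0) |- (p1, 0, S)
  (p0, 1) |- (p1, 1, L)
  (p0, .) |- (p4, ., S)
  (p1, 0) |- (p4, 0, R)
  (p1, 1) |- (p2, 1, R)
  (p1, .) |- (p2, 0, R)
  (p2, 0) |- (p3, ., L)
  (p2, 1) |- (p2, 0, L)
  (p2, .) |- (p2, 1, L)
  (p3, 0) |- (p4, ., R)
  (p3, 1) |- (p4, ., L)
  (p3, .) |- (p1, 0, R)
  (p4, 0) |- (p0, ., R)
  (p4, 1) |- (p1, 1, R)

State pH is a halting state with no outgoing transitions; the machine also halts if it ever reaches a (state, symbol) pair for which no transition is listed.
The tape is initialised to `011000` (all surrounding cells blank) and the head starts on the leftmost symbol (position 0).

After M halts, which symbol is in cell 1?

.

state=p0 head=0 tape=[0]11000   (p0,0)→(p1,0,S)
state=p1 head=0 tape=[0]11000   (p1,0)→(p4,0,R)
state=p4 head=1 tape=0[1]1000   (p4,1)→(p1,1,R)
state=p1 head=2 tape=01[1]000   (p1,1)→(p2,1,R)
state=p2 head=3 tape=011[0]00   (p2,0)→(p3,.,L)
state=p3 head=2 tape=01[1].00   (p3,1)→(p4,.,L)
state=p4 head=1 tape=0[1]..00   (p4,1)→(p1,1,R)
state=p1 head=2 tape=01[.].00   (p1,.)→(p2,0,R)
state=p2 head=3 tape=010[.]00   (p2,.)→(p2,1,L)
state=p2 head=2 tape=01[0]100   (p2,0)→(p3,.,L)
state=p3 head=1 tape=0[1].100   (p3,1)→(p4,.,L)
state=p4 head=0 tape=[0]..100   (p4,0)→(p0,.,R)
state=p0 head=1 tape=.[.].100   (p0,.)→(p4,.,S)
state=p4 head=1 tape=.[.].100
Cell 1 holds . when M halts.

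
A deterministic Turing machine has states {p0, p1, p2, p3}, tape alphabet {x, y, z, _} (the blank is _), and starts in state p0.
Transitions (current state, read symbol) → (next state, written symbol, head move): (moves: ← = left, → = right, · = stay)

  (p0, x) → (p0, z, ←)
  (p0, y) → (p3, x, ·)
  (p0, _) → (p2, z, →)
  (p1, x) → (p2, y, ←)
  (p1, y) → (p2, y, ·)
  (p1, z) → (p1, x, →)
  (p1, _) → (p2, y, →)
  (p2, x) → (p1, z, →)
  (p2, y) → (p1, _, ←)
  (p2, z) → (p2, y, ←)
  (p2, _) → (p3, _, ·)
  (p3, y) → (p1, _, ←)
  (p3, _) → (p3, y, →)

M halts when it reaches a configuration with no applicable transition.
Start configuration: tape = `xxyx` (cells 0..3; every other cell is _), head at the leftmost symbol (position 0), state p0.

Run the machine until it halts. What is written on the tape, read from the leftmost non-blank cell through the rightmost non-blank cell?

p0 | ____[x]xyx   read x → write z, move ←, go to p0
p0 | ___[_]zxyx   read _ → write z, move →, go to p2
p2 | ___z[z]xyx   read z → write y, move ←, go to p2
p2 | ___[z]yxyx   read z → write y, move ←, go to p2
p2 | __[_]yyxyx   read _ → write _, move ·, go to p3
p3 | __[_]yyxyx   read _ → write y, move →, go to p3
p3 | __y[y]yxyx   read y → write _, move ←, go to p1
p1 | __[y]_yxyx   read y → write y, move ·, go to p2
p2 | __[y]_yxyx   read y → write _, move ←, go to p1
p1 | _[_]__yxyx   read _ → write y, move →, go to p2
p2 | _y[_]_yxyx   read _ → write _, move ·, go to p3
p3 | _y[_]_yxyx   read _ → write y, move →, go to p3
p3 | _yy[_]yxyx   read _ → write y, move →, go to p3
p3 | _yyy[y]xyx   read y → write _, move ←, go to p1
p1 | _yy[y]_xyx   read y → write y, move ·, go to p2
p2 | _yy[y]_xyx   read y → write _, move ←, go to p1
p1 | _y[y]__xyx   read y → write y, move ·, go to p2
p2 | _y[y]__xyx   read y → write _, move ←, go to p1
p1 | _[y]___xyx   read y → write y, move ·, go to p2
p2 | _[y]___xyx   read y → write _, move ←, go to p1
p1 | [_]____xyx   read _ → write y, move →, go to p2
p2 | y[_]___xyx   read _ → write _, move ·, go to p3
p3 | y[_]___xyx   read _ → write y, move →, go to p3
p3 | yy[_]__xyx   read _ → write y, move →, go to p3
p3 | yyy[_]_xyx   read _ → write y, move →, go to p3
p3 | yyyy[_]xyx   read _ → write y, move →, go to p3
p3 | yyyyy[x]yx
The non-blank tape span at halt is yyyyyxyx.

yyyyyxyx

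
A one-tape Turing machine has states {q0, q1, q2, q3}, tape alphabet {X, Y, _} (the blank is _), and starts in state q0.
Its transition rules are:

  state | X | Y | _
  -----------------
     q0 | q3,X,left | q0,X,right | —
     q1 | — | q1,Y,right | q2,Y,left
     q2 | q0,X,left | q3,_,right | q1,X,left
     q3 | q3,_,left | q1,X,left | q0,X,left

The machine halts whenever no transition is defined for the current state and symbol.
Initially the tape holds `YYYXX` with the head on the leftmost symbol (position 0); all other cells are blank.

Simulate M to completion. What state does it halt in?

q0

q0 | __[Y]YYXX   read Y → write X, move right, go to q0
q0 | __X[Y]YXX   read Y → write X, move right, go to q0
q0 | __XX[Y]XX   read Y → write X, move right, go to q0
q0 | __XXX[X]X   read X → write X, move left, go to q3
q3 | __XX[X]XX   read X → write _, move left, go to q3
q3 | __X[X]_XX   read X → write _, move left, go to q3
q3 | __[X]__XX   read X → write _, move left, go to q3
q3 | _[_]___XX   read _ → write X, move left, go to q0
q0 | [_]X___XX
No transition is defined for (q0, _); M halts in state q0.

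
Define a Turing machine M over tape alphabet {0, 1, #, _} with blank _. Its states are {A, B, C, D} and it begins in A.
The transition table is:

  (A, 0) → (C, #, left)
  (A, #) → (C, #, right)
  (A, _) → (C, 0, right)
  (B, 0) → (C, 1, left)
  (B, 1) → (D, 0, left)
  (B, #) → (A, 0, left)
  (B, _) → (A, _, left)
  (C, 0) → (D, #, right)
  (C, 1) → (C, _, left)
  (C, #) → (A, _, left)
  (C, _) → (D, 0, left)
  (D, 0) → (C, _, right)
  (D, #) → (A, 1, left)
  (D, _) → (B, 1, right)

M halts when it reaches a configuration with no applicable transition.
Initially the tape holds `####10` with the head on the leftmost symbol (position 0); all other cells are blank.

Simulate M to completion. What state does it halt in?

D

state=A head=0 tape=__[#]###10   (A,#)→(C,#,right)
state=C head=1 tape=__#[#]##10   (C,#)→(A,_,left)
state=A head=0 tape=__[#]_##10   (A,#)→(C,#,right)
state=C head=1 tape=__#[_]##10   (C,_)→(D,0,left)
state=D head=0 tape=__[#]0##10   (D,#)→(A,1,left)
state=A head=-1 tape=_[_]10##10   (A,_)→(C,0,right)
state=C head=0 tape=_0[1]0##10   (C,1)→(C,_,left)
state=C head=-1 tape=_[0]_0##10   (C,0)→(D,#,right)
state=D head=0 tape=_#[_]0##10   (D,_)→(B,1,right)
state=B head=1 tape=_#1[0]##10   (B,0)→(C,1,left)
state=C head=0 tape=_#[1]1##10   (C,1)→(C,_,left)
state=C head=-1 tape=_[#]_1##10   (C,#)→(A,_,left)
state=A head=-2 tape=[_]__1##10   (A,_)→(C,0,right)
state=C head=-1 tape=0[_]_1##10   (C,_)→(D,0,left)
state=D head=-2 tape=[0]0_1##10   (D,0)→(C,_,right)
state=C head=-1 tape=_[0]_1##10   (C,0)→(D,#,right)
state=D head=0 tape=_#[_]1##10   (D,_)→(B,1,right)
state=B head=1 tape=_#1[1]##10   (B,1)→(D,0,left)
state=D head=0 tape=_#[1]0##10
No transition is defined for (D, 1); M halts in state D.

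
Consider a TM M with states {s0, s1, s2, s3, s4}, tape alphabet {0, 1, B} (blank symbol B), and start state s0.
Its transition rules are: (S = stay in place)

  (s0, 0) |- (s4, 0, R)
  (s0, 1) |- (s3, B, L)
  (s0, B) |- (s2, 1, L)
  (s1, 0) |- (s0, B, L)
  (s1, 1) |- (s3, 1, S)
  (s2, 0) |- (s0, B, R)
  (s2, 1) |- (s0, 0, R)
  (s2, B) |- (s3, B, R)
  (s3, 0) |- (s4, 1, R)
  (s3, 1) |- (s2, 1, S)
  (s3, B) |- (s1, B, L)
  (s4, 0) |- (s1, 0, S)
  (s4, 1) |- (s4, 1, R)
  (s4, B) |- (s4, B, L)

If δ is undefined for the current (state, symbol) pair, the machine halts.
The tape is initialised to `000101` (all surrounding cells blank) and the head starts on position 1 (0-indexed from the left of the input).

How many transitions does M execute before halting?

state=s0 head=1 tape=BB0[0]0101   (s0,0)→(s4,0,R)
state=s4 head=2 tape=BB00[0]101   (s4,0)→(s1,0,S)
state=s1 head=2 tape=BB00[0]101   (s1,0)→(s0,B,L)
state=s0 head=1 tape=BB0[0]B101   (s0,0)→(s4,0,R)
state=s4 head=2 tape=BB00[B]101   (s4,B)→(s4,B,L)
state=s4 head=1 tape=BB0[0]B101   (s4,0)→(s1,0,S)
state=s1 head=1 tape=BB0[0]B101   (s1,0)→(s0,B,L)
state=s0 head=0 tape=BB[0]BB101   (s0,0)→(s4,0,R)
state=s4 head=1 tape=BB0[B]B101   (s4,B)→(s4,B,L)
state=s4 head=0 tape=BB[0]BB101   (s4,0)→(s1,0,S)
state=s1 head=0 tape=BB[0]BB101   (s1,0)→(s0,B,L)
state=s0 head=-1 tape=B[B]BBB101   (s0,B)→(s2,1,L)
state=s2 head=-2 tape=[B]1BBB101   (s2,B)→(s3,B,R)
state=s3 head=-1 tape=B[1]BBB101   (s3,1)→(s2,1,S)
state=s2 head=-1 tape=B[1]BBB101   (s2,1)→(s0,0,R)
state=s0 head=0 tape=B0[B]BB101   (s0,B)→(s2,1,L)
state=s2 head=-1 tape=B[0]1BB101   (s2,0)→(s0,B,R)
state=s0 head=0 tape=BB[1]BB101   (s0,1)→(s3,B,L)
state=s3 head=-1 tape=B[B]BBB101   (s3,B)→(s1,B,L)
state=s1 head=-2 tape=[B]BBBB101
M halts after 19 transitions.

19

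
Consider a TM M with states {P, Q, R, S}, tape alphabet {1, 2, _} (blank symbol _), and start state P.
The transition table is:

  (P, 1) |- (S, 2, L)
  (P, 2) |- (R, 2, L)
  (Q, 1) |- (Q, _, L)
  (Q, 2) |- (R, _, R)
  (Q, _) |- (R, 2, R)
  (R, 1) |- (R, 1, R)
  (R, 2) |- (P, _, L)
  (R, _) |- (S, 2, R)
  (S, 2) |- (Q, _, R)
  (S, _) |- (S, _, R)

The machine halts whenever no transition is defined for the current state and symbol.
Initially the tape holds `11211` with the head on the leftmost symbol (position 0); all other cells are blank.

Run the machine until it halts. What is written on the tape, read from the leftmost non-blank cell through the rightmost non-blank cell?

22221

state=P head=0 tape=_[1]1211   (P,1)→(S,2,L)
state=S head=-1 tape=[_]21211   (S,_)→(S,_,R)
state=S head=0 tape=_[2]1211   (S,2)→(Q,_,R)
state=Q head=1 tape=__[1]211   (Q,1)→(Q,_,L)
state=Q head=0 tape=_[_]_211   (Q,_)→(R,2,R)
state=R head=1 tape=_2[_]211   (R,_)→(S,2,R)
state=S head=2 tape=_22[2]11   (S,2)→(Q,_,R)
state=Q head=3 tape=_22_[1]1   (Q,1)→(Q,_,L)
state=Q head=2 tape=_22[_]_1   (Q,_)→(R,2,R)
state=R head=3 tape=_222[_]1   (R,_)→(S,2,R)
state=S head=4 tape=_2222[1]
The non-blank tape span at halt is 22221.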